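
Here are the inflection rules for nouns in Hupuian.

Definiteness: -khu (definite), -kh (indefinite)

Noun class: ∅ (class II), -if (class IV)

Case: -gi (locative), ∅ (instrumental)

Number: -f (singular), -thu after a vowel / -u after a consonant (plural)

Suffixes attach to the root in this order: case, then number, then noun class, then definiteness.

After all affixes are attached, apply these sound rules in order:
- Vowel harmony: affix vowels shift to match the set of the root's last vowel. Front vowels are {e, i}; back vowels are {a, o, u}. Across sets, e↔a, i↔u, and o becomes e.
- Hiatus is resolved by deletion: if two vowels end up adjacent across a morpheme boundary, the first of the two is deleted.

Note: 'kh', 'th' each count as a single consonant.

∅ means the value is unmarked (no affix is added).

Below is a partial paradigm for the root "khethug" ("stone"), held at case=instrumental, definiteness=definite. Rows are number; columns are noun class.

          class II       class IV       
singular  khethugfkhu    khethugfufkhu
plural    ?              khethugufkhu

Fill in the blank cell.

khethugukhu

case = instrumental: zero marking, form stays khethug.
Attach number plural -u (after consonant 'g') → khethugu.
noun class = class II: zero marking, form stays khethugu.
Attach definiteness definite -khu → khethugukhu.
Vowel harmony: no change.
Vowel deletion: no change.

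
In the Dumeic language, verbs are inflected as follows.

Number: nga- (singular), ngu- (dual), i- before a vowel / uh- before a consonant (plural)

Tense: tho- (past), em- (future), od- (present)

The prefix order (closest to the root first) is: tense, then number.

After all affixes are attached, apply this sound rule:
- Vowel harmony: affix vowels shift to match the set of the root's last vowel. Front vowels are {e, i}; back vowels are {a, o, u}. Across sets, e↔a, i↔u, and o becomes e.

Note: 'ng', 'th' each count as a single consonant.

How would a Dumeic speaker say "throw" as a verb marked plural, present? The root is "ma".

uodma

Attach tense present od- → odma.
Attach number plural i- (before vowel 'o') → iodma.
Apply vowel harmony: iodma → uodma.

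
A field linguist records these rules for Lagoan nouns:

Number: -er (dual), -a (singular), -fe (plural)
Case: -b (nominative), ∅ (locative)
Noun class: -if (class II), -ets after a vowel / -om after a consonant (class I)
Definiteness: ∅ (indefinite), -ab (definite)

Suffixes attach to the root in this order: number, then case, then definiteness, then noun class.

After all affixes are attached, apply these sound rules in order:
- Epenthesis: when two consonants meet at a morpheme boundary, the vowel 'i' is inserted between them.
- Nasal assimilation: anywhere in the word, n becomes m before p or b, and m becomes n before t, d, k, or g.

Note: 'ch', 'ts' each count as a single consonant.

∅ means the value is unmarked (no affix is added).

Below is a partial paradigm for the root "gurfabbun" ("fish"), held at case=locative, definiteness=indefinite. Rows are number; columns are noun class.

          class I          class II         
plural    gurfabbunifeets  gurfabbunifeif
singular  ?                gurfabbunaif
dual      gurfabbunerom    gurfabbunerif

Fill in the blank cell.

Attach number singular -a → gurfabbuna.
case = locative: zero marking, form stays gurfabbuna.
definiteness = indefinite: zero marking, form stays gurfabbuna.
Attach noun class class I -ets (after vowel 'a') → gurfabbunaets.
Epenthesis: no change.
Nasal assimilation: no change.

gurfabbunaets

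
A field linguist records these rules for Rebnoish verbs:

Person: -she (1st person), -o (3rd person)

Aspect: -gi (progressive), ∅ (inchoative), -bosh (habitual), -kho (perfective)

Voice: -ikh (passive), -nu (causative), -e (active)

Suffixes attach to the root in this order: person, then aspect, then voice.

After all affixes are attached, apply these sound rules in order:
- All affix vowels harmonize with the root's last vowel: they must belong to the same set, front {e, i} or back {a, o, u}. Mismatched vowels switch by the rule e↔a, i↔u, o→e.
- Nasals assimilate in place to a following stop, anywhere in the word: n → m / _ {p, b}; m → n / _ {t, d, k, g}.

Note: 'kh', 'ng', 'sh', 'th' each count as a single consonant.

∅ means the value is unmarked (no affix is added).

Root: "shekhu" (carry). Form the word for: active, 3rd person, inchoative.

Attach person 3rd person -o → shekhuo.
aspect = inchoative: zero marking, form stays shekhuo.
Attach voice active -e → shekhuoe.
Apply vowel harmony: shekhuoe → shekhuoa.
Nasal assimilation: no change.

shekhuoa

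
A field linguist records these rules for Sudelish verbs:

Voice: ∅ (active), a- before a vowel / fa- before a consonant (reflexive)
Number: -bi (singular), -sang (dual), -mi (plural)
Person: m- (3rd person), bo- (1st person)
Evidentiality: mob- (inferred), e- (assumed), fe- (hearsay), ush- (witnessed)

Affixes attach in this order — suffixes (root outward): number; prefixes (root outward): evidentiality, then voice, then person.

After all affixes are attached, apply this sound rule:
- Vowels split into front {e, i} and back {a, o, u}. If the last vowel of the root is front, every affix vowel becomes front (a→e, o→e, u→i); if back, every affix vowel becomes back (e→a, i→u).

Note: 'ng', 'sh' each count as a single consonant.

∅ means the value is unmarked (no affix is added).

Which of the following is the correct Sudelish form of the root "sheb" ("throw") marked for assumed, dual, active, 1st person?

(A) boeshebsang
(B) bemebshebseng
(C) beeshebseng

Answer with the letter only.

Attach evidentiality assumed e- → esheb.
voice = active: zero marking, form stays esheb.
Attach person 1st person bo- → boesheb.
Attach number dual -sang → boeshebsang.
Apply vowel harmony: boeshebsang → beeshebseng.
So the correct form is beeshebseng, option (C).
(A) boeshebsang is wrong: it fails to apply the sound rule(s).
(B) bemebshebseng is wrong: it uses inferred instead of assumed for evidentiality.

C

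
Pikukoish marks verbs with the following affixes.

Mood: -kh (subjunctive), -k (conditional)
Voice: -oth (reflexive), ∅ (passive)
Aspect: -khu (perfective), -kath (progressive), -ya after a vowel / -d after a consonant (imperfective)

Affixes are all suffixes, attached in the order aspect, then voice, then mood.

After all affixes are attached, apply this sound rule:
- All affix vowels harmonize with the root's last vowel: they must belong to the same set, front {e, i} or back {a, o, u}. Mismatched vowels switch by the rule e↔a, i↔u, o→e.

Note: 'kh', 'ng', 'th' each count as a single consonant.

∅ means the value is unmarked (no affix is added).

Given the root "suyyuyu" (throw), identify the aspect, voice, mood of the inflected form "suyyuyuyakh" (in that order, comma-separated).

imperfective, passive, subjunctive

Segment: suyyuyu-ya-kh.
aspect: -ya/d → imperfective.
voice: ∅ → passive.
mood: -kh → subjunctive.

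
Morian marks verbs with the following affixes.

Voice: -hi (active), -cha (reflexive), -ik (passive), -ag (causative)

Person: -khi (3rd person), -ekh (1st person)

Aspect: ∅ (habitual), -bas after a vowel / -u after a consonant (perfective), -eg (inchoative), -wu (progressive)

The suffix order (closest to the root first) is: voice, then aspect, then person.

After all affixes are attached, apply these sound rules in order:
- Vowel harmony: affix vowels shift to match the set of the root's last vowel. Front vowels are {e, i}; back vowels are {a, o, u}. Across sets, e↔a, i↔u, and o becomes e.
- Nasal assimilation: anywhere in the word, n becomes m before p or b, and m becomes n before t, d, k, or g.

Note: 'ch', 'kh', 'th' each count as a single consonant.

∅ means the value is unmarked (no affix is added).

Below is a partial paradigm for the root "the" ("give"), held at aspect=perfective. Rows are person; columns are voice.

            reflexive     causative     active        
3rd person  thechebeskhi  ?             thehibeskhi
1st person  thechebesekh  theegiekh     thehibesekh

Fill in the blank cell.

Attach voice causative -ag → theag.
Attach aspect perfective -u (after consonant 'g') → theagu.
Attach person 3rd person -khi → theagukhi.
Apply vowel harmony: theagukhi → theegikhi.
Nasal assimilation: no change.

theegikhi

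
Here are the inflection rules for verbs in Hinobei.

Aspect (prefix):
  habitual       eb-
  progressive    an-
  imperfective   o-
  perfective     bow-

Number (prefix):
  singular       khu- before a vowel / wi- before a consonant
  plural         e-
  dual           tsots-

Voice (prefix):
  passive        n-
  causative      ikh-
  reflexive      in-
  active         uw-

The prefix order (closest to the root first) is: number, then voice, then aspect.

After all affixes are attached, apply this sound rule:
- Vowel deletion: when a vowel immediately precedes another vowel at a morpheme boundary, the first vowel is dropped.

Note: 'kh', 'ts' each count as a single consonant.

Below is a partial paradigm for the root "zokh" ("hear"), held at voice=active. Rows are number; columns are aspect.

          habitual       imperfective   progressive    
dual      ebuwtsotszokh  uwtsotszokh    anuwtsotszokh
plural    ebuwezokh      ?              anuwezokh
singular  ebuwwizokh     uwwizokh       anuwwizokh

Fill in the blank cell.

Attach number plural e- → ezokh.
Attach voice active uw- → uwezokh.
Attach aspect imperfective o- → ouwezokh.
Apply vowel deletion: ouwezokh → uwezokh.

uwezokh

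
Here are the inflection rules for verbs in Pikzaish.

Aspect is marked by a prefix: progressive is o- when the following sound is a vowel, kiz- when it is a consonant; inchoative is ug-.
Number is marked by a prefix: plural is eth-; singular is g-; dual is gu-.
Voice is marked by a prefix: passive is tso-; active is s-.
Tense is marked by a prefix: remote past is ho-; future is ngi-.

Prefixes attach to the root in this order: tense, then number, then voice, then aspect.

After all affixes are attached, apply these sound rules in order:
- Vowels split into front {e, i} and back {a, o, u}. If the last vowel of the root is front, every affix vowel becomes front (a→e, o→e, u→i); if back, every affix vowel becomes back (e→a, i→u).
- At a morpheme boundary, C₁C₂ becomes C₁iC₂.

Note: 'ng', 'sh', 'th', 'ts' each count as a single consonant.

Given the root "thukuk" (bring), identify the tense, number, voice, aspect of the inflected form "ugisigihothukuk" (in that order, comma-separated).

Segment: ug-s-g-ho-thukuk.
tense: ho- → remote past.
number: g- → singular.
voice: s- → active.
aspect: ug- → inchoative.

remote past, singular, active, inchoative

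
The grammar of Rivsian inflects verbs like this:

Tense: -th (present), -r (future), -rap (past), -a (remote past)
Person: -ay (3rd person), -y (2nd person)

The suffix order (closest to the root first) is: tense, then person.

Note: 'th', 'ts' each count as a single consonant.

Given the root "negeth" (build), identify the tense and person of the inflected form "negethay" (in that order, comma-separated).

remote past, 2nd person

Segment: negeth-a-y.
tense: -a → remote past.
person: -y → 2nd person.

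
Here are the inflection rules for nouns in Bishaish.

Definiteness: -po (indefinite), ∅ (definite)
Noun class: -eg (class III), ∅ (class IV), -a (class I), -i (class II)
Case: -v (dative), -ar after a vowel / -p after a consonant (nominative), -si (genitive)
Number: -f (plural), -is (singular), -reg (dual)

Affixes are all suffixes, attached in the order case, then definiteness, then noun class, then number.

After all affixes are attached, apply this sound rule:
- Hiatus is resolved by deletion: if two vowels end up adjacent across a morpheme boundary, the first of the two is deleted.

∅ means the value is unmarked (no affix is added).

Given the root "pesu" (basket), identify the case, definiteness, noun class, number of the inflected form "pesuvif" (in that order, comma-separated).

Segment: pesu-v-i-f.
case: -v → dative.
definiteness: ∅ → definite.
noun class: -i → class II.
number: -f → plural.

dative, definite, class II, plural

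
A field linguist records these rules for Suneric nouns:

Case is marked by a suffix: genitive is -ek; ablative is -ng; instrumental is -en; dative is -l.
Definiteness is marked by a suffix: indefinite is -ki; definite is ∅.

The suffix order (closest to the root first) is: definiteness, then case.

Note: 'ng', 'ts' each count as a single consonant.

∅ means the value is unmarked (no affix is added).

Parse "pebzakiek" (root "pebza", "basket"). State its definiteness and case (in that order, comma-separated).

indefinite, genitive

Segment: pebza-ki-ek.
definiteness: -ki → indefinite.
case: -ek → genitive.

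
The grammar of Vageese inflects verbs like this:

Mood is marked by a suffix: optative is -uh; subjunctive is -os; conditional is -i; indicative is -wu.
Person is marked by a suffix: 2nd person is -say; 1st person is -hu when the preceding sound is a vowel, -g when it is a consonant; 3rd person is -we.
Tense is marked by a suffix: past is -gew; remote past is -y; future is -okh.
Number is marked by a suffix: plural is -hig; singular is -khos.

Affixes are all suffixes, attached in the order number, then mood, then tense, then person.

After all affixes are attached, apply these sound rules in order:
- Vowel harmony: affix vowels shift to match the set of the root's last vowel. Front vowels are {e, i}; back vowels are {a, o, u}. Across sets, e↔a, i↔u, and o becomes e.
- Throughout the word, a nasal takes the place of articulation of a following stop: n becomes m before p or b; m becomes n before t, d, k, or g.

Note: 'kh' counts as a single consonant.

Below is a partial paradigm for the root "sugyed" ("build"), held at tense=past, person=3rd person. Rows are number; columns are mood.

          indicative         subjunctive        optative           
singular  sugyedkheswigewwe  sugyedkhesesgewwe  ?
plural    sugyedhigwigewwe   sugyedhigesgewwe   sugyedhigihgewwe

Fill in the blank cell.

Attach number singular -khos → sugyedkhos.
Attach mood optative -uh → sugyedkhosuh.
Attach tense past -gew → sugyedkhosuhgew.
Attach person 3rd person -we → sugyedkhosuhgewwe.
Apply vowel harmony: sugyedkhosuhgewwe → sugyedkhesihgewwe.
Nasal assimilation: no change.

sugyedkhesihgewwe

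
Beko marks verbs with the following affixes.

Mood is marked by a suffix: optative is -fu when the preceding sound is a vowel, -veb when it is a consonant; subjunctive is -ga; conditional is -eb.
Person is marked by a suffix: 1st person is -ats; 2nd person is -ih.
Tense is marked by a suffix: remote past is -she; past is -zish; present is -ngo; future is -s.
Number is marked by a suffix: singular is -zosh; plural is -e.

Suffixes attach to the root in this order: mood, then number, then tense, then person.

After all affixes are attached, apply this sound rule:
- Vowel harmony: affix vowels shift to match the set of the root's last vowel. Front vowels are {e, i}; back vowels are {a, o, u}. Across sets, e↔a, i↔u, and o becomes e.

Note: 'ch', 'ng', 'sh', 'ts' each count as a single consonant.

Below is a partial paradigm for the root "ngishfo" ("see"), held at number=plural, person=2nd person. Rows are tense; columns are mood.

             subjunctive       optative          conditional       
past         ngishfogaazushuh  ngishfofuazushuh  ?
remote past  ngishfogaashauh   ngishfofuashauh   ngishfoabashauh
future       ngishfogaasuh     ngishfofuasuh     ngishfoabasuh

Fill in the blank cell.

ngishfoabazushuh

Attach mood conditional -eb → ngishfoeb.
Attach number plural -e → ngishfoebe.
Attach tense past -zish → ngishfoebezish.
Attach person 2nd person -ih → ngishfoebezishih.
Apply vowel harmony: ngishfoebezishih → ngishfoabazushuh.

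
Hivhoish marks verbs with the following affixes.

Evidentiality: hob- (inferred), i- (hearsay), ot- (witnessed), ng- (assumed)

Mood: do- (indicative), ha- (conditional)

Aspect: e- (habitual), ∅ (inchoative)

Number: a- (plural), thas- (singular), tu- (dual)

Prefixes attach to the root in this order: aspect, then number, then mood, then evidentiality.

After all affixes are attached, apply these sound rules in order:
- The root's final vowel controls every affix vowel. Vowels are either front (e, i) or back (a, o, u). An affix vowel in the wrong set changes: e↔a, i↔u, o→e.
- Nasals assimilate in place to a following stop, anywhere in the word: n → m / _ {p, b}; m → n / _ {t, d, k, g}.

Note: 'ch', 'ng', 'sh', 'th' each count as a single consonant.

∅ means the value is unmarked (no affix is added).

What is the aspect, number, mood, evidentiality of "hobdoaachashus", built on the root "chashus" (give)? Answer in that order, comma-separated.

Segment: hob-do-a-e-chashus.
aspect: e- → habitual.
number: a- → plural.
mood: do- → indicative.
evidentiality: hob- → inferred.

habitual, plural, indicative, inferred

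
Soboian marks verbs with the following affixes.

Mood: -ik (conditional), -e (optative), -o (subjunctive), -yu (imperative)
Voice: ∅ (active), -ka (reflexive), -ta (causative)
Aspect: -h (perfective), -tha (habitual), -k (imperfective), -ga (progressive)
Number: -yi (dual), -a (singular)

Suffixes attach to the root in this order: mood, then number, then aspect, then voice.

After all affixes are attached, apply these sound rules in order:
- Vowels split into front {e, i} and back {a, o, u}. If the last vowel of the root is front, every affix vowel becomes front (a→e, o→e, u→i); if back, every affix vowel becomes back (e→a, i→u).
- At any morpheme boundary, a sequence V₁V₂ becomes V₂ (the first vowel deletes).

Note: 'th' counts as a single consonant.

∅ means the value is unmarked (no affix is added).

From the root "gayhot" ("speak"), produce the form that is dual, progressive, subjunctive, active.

Attach mood subjunctive -o → gayhoto.
Attach number dual -yi → gayhotoyi.
Attach aspect progressive -ga → gayhotoyiga.
voice = active: zero marking, form stays gayhotoyiga.
Apply vowel harmony: gayhotoyiga → gayhotoyuga.
Vowel deletion: no change.

gayhotoyuga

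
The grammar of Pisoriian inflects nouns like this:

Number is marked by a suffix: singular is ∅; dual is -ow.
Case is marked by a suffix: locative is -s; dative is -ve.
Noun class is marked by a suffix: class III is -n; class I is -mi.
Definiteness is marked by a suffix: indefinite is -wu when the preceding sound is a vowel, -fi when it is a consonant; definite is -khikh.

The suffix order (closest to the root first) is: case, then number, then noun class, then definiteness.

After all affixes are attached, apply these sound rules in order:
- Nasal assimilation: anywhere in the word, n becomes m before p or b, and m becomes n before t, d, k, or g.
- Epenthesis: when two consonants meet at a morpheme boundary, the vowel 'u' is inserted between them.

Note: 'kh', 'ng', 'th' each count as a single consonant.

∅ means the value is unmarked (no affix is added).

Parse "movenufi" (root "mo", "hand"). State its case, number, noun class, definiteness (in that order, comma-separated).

dative, singular, class III, indefinite

Segment: mo-ve-n-fi.
case: -ve → dative.
number: ∅ → singular.
noun class: -n → class III.
definiteness: -wu/fi → indefinite.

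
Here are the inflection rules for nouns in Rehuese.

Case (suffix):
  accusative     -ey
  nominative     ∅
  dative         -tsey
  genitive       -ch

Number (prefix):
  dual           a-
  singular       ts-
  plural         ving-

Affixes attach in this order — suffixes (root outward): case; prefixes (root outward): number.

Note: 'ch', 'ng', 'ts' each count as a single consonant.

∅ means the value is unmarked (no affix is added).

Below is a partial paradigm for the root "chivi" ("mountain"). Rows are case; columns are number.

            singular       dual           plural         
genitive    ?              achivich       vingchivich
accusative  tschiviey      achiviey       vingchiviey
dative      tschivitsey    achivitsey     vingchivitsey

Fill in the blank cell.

Attach number singular ts- → tschivi.
Attach case genitive -ch → tschivich.

tschivich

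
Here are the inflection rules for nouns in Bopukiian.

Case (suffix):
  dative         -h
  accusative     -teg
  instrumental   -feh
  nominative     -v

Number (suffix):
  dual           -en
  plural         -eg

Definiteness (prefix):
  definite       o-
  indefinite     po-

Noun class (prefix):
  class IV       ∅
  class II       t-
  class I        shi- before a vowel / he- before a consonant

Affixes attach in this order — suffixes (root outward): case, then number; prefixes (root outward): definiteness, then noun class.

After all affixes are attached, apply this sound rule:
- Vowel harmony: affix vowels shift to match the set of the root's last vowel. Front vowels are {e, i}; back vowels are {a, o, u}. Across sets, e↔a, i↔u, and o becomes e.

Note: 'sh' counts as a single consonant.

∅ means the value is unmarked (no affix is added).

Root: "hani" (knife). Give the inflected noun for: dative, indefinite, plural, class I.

Attach case dative -h → hanih.
Attach definiteness indefinite po- → pohanih.
Attach number plural -eg → pohaniheg.
Attach noun class class I he- (before consonant 'p') → hepohaniheg.
Apply vowel harmony: hepohaniheg → hepehaniheg.

hepehaniheg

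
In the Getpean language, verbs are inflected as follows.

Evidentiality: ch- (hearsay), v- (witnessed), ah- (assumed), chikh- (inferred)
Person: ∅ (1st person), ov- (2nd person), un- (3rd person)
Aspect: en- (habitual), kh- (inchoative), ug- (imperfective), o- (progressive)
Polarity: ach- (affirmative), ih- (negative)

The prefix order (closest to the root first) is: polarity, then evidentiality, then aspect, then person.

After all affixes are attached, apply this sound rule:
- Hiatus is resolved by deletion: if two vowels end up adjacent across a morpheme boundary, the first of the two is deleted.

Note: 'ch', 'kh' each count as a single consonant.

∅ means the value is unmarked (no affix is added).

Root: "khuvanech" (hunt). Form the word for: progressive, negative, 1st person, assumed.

ahihkhuvanech

Attach polarity negative ih- → ihkhuvanech.
Attach evidentiality assumed ah- → ahihkhuvanech.
Attach aspect progressive o- → oahihkhuvanech.
person = 1st person: zero marking, form stays oahihkhuvanech.
Apply vowel deletion: oahihkhuvanech → ahihkhuvanech.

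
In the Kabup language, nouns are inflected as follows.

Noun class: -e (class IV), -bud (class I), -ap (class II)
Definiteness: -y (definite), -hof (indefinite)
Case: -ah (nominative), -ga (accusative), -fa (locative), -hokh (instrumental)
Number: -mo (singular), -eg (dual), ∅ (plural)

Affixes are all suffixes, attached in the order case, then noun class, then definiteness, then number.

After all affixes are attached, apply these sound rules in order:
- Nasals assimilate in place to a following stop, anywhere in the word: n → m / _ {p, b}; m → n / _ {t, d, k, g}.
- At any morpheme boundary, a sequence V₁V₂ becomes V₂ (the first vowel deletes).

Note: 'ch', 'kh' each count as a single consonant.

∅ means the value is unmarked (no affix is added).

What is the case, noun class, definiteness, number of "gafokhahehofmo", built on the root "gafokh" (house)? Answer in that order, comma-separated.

Segment: gafokh-ah-e-hof-mo.
case: -ah → nominative.
noun class: -e → class IV.
definiteness: -hof → indefinite.
number: -mo → singular.

nominative, class IV, indefinite, singular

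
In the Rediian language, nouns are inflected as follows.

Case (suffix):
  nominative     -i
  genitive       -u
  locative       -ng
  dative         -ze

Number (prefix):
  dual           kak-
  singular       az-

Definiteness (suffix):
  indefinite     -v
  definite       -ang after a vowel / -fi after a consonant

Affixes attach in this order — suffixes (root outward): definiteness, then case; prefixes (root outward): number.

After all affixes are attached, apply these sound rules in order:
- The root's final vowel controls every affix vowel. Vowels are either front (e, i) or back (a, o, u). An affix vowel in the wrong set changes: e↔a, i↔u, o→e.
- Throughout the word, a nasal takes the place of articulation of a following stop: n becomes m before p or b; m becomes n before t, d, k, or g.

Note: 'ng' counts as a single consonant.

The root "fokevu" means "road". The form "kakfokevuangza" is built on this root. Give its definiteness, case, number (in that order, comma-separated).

Segment: kak-fokevu-ang-ze.
definiteness: -ang/fi → definite.
case: -ze → dative.
number: kak- → dual.

definite, dative, dual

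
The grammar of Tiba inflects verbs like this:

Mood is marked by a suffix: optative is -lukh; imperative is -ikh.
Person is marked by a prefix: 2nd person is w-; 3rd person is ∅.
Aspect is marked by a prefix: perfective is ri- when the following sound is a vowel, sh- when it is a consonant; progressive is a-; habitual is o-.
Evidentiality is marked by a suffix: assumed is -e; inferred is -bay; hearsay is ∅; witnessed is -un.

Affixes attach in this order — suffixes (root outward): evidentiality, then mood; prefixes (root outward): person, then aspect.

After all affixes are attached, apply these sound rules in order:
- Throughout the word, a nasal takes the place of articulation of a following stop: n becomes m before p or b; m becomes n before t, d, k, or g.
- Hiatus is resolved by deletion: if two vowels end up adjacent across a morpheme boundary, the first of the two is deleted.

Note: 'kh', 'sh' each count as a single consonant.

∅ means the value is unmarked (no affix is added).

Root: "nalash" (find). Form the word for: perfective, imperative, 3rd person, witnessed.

shnalashunikh

Attach evidentiality witnessed -un → nalashun.
person = 3rd person: zero marking, form stays nalashun.
Attach mood imperative -ikh → nalashunikh.
Attach aspect perfective sh- (before consonant 'n') → shnalashunikh.
Nasal assimilation: no change.
Vowel deletion: no change.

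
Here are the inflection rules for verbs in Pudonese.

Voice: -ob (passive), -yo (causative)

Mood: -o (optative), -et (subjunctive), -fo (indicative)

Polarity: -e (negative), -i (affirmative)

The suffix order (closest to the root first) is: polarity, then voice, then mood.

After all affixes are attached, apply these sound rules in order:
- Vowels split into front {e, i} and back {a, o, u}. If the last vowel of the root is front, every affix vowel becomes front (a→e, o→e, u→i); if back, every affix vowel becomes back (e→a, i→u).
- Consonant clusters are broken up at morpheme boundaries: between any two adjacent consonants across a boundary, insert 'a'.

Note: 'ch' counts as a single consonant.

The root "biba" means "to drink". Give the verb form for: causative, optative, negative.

Attach polarity negative -e → bibae.
Attach voice causative -yo → bibaeyo.
Attach mood optative -o → bibaeyoo.
Apply vowel harmony: bibaeyoo → bibaayoo.
Epenthesis: no change.

bibaayoo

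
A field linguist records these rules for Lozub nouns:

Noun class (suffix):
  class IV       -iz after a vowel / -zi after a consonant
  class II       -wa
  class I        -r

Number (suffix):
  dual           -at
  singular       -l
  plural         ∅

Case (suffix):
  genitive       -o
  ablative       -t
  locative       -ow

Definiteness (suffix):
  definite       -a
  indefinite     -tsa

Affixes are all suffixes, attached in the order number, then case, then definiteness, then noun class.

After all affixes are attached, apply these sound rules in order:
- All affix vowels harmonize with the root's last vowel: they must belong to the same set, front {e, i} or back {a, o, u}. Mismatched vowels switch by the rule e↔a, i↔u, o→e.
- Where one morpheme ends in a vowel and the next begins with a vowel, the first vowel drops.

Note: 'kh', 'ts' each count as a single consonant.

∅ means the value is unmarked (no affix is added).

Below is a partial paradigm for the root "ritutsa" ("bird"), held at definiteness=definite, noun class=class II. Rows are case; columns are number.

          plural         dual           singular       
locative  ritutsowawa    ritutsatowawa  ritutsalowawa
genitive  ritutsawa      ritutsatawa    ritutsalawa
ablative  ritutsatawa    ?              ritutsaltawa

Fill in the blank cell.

Attach number dual -at → ritutsaat.
Attach case ablative -t → ritutsaatt.
Attach definiteness definite -a → ritutsaatta.
Attach noun class class II -wa → ritutsaattawa.
Vowel harmony: no change.
Apply vowel deletion: ritutsaattawa → ritutsattawa.

ritutsattawa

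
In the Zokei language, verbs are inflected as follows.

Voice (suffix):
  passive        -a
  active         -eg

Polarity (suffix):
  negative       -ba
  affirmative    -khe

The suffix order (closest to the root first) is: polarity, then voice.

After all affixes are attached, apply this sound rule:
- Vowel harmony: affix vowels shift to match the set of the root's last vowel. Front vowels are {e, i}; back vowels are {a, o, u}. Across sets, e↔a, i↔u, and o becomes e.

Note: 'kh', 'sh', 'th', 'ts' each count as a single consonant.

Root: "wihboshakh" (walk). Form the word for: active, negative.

Attach polarity negative -ba → wihboshakhba.
Attach voice active -eg → wihboshakhbaeg.
Apply vowel harmony: wihboshakhbaeg → wihboshakhbaag.

wihboshakhbaag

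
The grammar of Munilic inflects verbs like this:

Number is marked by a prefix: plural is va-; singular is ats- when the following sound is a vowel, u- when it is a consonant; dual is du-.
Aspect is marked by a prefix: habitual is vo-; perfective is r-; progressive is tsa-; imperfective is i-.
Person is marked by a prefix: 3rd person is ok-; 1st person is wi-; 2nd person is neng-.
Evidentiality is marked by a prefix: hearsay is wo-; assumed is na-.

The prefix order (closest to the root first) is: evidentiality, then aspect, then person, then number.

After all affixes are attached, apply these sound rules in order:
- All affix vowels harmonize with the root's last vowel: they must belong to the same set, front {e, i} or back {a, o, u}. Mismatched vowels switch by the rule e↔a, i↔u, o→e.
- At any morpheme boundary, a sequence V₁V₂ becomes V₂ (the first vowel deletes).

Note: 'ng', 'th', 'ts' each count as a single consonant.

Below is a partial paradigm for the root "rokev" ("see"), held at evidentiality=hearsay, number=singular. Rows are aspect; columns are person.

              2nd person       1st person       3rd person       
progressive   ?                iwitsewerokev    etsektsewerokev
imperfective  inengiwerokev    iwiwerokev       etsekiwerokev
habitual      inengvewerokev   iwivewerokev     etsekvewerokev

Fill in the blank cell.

Attach evidentiality hearsay wo- → worokev.
Attach aspect progressive tsa- → tsaworokev.
Attach person 2nd person neng- → nengtsaworokev.
Attach number singular u- (before consonant 'n') → unengtsaworokev.
Apply vowel harmony: unengtsaworokev → inengtsewerokev.
Vowel deletion: no change.

inengtsewerokev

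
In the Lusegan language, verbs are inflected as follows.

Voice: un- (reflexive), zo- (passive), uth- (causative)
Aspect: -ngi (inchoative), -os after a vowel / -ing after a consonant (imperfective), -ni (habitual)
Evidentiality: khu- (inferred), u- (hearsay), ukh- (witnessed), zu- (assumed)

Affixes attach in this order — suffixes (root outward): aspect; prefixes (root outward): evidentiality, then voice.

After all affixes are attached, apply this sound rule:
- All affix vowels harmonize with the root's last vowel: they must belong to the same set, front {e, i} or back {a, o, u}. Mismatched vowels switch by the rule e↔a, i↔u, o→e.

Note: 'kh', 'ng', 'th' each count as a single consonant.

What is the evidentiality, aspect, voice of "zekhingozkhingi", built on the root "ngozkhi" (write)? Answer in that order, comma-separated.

inferred, inchoative, passive

Segment: zo-khu-ngozkhi-ngi.
evidentiality: khu- → inferred.
aspect: -ngi → inchoative.
voice: zo- → passive.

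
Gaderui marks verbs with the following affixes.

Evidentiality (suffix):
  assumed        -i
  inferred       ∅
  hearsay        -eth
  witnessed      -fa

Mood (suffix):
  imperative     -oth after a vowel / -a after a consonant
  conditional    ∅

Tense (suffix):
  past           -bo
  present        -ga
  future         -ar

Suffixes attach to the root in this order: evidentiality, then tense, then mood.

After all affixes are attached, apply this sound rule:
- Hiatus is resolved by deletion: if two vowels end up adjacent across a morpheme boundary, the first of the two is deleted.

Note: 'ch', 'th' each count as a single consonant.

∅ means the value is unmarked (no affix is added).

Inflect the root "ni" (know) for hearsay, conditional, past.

nethbo

Attach evidentiality hearsay -eth → nieth.
Attach tense past -bo → niethbo.
mood = conditional: zero marking, form stays niethbo.
Apply vowel deletion: niethbo → nethbo.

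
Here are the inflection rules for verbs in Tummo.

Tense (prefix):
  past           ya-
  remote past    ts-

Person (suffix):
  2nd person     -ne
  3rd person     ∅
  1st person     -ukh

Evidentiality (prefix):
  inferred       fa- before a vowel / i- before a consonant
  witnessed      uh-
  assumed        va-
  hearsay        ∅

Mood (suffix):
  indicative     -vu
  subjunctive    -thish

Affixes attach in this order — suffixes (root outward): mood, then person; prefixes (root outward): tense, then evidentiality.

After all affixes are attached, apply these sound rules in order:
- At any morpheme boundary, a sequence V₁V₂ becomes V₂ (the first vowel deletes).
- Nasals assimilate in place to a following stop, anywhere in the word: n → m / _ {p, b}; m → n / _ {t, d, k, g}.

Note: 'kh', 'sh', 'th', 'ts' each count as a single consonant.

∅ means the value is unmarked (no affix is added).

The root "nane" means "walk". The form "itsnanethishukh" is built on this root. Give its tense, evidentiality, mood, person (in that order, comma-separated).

remote past, inferred, subjunctive, 1st person

Segment: i-ts-nane-thish-ukh.
tense: ts- → remote past.
evidentiality: fa/i- → inferred.
mood: -thish → subjunctive.
person: -ukh → 1st person.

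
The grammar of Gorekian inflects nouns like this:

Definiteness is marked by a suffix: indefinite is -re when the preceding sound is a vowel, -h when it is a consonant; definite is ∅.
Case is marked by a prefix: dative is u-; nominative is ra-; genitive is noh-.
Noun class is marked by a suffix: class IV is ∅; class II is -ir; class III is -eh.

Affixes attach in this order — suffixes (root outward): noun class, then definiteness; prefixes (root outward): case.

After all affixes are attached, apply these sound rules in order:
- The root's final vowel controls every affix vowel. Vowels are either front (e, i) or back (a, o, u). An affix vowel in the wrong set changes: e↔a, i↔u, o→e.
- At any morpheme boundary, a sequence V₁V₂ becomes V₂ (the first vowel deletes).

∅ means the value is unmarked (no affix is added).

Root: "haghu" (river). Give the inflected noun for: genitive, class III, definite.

Attach noun class class III -eh → haghueh.
definiteness = definite: zero marking, form stays haghueh.
Attach case genitive noh- → nohhaghueh.
Apply vowel harmony: nohhaghueh → nohhaghuah.
Apply vowel deletion: nohhaghuah → nohhaghah.

nohhaghah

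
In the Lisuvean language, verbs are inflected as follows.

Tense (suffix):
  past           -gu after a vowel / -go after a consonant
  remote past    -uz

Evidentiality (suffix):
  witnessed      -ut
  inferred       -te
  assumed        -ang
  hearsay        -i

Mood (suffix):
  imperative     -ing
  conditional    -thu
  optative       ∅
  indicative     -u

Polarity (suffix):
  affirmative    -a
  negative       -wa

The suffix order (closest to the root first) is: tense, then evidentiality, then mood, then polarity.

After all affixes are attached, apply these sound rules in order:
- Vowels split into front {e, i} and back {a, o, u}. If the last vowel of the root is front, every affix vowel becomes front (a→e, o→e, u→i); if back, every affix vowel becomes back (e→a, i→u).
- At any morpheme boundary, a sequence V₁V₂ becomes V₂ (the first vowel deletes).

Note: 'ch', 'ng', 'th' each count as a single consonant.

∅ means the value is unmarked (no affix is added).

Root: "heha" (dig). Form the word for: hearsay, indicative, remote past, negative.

hehuzuwa

Attach tense remote past -uz → hehauz.
Attach evidentiality hearsay -i → hehauzi.
Attach mood indicative -u → hehauziu.
Attach polarity negative -wa → hehauziuwa.
Apply vowel harmony: hehauziuwa → hehauzuuwa.
Apply vowel deletion: hehauzuuwa → hehuzuwa.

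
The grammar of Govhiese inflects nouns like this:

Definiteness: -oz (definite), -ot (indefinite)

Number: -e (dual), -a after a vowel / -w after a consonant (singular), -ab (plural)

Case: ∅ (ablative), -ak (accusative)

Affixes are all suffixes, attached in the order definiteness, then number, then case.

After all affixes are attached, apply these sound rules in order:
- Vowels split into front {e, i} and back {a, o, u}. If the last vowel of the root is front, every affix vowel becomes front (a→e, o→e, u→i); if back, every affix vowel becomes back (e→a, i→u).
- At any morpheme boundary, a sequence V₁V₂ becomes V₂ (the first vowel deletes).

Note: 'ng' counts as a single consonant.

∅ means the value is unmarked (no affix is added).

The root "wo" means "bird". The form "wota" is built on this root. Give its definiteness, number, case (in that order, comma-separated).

indefinite, dual, ablative

Segment: wo-ot-e.
definiteness: -ot → indefinite.
number: -e → dual.
case: ∅ → ablative.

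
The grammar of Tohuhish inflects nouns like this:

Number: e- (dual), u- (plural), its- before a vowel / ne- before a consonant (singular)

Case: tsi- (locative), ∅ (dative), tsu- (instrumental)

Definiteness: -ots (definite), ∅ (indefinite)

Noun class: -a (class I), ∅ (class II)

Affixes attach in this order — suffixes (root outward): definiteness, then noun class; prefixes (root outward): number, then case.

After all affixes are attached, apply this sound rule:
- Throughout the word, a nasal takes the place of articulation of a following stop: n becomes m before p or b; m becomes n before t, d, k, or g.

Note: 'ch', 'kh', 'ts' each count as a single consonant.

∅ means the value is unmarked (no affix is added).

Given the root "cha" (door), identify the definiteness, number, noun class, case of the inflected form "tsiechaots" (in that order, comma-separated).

definite, dual, class II, locative

Segment: tsi-e-cha-ots.
definiteness: -ots → definite.
number: e- → dual.
noun class: ∅ → class II.
case: tsi- → locative.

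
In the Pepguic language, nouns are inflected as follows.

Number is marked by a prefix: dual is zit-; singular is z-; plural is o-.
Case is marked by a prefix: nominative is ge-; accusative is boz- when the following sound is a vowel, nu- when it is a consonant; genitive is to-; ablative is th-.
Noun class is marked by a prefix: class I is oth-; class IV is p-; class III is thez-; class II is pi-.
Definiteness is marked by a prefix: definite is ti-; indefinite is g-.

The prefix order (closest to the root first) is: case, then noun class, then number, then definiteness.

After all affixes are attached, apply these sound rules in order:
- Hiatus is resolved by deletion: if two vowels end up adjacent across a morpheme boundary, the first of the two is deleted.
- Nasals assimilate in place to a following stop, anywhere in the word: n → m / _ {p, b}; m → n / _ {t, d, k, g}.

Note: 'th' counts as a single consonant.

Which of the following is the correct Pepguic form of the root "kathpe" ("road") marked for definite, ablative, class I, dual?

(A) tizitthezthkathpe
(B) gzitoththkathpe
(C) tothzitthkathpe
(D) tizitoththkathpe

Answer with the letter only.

D

Attach case ablative th- → thkathpe.
Attach noun class class I oth- → oththkathpe.
Attach number dual zit- → zitoththkathpe.
Attach definiteness definite ti- → tizitoththkathpe.
Vowel deletion: no change.
Nasal assimilation: no change.
So the correct form is tizitoththkathpe, option (D).
(A) tizitthezthkathpe is wrong: it uses class III instead of class I for noun class.
(C) tothzitthkathpe is wrong: it has the affixes in the wrong order.
(B) gzitoththkathpe is wrong: it uses indefinite instead of definite for definiteness.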